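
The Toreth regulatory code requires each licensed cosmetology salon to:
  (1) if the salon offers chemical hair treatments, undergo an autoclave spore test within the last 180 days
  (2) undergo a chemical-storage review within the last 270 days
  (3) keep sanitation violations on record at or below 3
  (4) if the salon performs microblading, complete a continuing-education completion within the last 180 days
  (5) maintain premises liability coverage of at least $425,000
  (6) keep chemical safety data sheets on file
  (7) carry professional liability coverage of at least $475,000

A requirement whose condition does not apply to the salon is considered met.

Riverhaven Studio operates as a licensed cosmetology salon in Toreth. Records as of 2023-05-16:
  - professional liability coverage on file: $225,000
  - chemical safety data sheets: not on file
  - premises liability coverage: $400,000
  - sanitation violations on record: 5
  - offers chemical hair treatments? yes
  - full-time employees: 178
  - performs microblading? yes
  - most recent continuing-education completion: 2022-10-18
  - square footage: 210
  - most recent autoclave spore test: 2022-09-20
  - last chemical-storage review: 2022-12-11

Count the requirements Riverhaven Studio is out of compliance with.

6

1. condition 'offers chemical hair treatments' holds; autoclave spore test 238 days ago vs limit 180 → not met
2. chemical-storage review 156 days ago vs limit 270 → met
3. sanitation violations on record 5 > 3 → not met
4. condition 'performs microblading' holds; continuing-education completion 210 days ago vs limit 180 → not met
5. premises liability coverage $400,000 < $425,000 → not met
6. chemical safety data sheets absent → not met
7. professional liability coverage $225,000 < $475,000 → not met
Not met: 6 of 7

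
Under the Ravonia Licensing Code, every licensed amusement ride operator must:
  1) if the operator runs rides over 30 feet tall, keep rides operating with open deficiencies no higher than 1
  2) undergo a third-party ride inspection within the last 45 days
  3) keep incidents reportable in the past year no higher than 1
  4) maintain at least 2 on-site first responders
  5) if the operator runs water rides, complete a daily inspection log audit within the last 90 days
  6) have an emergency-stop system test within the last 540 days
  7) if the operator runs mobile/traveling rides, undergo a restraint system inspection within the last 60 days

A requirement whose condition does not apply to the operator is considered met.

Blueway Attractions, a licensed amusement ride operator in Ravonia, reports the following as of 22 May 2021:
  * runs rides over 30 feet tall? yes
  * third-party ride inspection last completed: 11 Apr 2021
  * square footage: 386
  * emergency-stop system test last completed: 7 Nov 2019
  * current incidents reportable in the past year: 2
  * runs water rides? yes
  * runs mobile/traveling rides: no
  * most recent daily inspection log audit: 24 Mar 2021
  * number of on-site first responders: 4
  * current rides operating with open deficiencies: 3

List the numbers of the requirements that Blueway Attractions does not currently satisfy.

1, 3, 6

1. condition 'runs rides over 30 feet tall' holds; rides operating with open deficiencies 3 > 1 → not met
2. third-party ride inspection 41 days ago vs limit 45 → met
3. incidents reportable in the past year 2 > 1 → not met
4. on-site first responders 4 ≥ 2 → met
5. condition 'runs water rides' holds; daily inspection log audit 59 days ago vs limit 90 → met
6. emergency-stop system test 562 days ago vs limit 540 → not met
7. condition 'runs mobile/traveling rides' does not hold → requirement n/a → met
Not met: 1, 3, 6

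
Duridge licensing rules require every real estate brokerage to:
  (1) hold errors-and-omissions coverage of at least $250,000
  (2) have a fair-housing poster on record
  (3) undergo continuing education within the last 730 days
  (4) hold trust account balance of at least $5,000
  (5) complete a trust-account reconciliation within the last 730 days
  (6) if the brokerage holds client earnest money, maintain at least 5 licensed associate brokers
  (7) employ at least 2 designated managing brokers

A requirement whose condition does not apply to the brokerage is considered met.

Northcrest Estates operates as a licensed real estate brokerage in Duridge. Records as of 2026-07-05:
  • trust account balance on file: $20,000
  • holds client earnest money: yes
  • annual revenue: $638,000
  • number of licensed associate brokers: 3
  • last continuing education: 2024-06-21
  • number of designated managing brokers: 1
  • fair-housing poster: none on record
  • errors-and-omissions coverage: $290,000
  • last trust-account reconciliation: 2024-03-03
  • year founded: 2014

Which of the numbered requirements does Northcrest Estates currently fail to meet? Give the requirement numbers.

2, 3, 5, 6, 7

1. errors-and-omissions coverage $290,000 ≥ $250,000 → met
2. fair-housing poster absent → not met
3. continuing education 744 days ago vs limit 730 → not met
4. trust account balance $20,000 ≥ $5,000 → met
5. trust-account reconciliation 854 days ago vs limit 730 → not met
6. condition 'holds client earnest money' holds; licensed associate brokers 3 < 5 → not met
7. designated managing brokers 1 < 2 → not met
Not met: 2, 3, 5, 6, 7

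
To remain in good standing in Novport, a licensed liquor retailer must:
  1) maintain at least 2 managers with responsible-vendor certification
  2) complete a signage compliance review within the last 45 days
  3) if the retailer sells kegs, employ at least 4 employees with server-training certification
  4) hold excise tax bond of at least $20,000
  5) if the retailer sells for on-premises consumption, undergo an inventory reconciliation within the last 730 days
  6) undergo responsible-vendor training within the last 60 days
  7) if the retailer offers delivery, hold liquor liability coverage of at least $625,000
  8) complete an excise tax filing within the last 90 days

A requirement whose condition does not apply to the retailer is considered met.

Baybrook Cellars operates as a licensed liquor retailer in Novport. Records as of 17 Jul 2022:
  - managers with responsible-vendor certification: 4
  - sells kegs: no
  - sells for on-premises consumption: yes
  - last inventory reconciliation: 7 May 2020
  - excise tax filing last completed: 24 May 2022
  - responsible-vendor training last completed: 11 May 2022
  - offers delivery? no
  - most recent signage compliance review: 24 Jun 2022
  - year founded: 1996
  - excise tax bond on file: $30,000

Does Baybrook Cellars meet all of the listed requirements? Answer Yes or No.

1. managers with responsible-vendor certification 4 ≥ 2 → met
2. signage compliance review 23 days ago vs limit 45 → met
3. condition 'sells kegs' does not hold → requirement n/a → met
4. excise tax bond $30,000 ≥ $20,000 → met
5. condition 'sells for on-premises consumption' holds; inventory reconciliation 801 days ago vs limit 730 → not met
6. responsible-vendor training 67 days ago vs limit 60 → not met
7. condition 'offers delivery' does not hold → requirement n/a → met
8. excise tax filing 54 days ago vs limit 90 → met
Not met: 5, 6

No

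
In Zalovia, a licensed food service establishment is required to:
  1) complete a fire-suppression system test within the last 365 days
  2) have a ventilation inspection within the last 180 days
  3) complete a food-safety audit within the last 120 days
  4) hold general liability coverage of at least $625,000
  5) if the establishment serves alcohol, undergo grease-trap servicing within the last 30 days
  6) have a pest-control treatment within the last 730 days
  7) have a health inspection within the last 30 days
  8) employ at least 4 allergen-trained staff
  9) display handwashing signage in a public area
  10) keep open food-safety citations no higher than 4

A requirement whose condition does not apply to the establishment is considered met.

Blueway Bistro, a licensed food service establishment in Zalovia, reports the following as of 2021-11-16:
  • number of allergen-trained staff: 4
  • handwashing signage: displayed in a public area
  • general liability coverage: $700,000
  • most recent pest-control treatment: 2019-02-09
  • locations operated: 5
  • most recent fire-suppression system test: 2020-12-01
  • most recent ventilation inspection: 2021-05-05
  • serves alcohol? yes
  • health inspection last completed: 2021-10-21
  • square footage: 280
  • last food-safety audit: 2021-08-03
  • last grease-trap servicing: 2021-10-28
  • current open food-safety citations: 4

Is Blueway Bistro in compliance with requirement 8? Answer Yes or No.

Yes

8. allergen-trained staff 4 ≥ 4 → met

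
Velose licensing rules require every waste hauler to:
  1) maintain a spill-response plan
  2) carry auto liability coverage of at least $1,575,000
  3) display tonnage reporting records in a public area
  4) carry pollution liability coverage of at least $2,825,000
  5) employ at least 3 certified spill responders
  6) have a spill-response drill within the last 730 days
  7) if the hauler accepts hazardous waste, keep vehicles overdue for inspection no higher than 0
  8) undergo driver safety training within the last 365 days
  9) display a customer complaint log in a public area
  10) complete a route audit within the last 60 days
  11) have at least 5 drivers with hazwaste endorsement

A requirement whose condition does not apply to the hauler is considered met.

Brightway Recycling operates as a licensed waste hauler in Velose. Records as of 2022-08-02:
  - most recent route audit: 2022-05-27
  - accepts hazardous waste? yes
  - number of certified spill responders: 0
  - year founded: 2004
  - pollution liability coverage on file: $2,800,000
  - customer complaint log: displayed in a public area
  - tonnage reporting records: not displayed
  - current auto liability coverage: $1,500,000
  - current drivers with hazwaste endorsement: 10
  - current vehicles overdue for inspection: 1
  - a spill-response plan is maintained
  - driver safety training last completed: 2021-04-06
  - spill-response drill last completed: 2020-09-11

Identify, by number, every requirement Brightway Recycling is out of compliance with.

2, 3, 4, 5, 7, 8, 10

1. spill-response plan present → met
2. auto liability coverage $1,500,000 < $1,575,000 → not met
3. tonnage reporting records absent → not met
4. pollution liability coverage $2,800,000 < $2,825,000 → not met
5. certified spill responders 0 < 3 → not met
6. spill-response drill 690 days ago vs limit 730 → met
7. condition 'accepts hazardous waste' holds; vehicles overdue for inspection 1 > 0 → not met
8. driver safety training 483 days ago vs limit 365 → not met
9. customer complaint log present → met
10. route audit 67 days ago vs limit 60 → not met
11. drivers with hazwaste endorsement 10 ≥ 5 → met
Not met: 2, 3, 4, 5, 7, 8, 10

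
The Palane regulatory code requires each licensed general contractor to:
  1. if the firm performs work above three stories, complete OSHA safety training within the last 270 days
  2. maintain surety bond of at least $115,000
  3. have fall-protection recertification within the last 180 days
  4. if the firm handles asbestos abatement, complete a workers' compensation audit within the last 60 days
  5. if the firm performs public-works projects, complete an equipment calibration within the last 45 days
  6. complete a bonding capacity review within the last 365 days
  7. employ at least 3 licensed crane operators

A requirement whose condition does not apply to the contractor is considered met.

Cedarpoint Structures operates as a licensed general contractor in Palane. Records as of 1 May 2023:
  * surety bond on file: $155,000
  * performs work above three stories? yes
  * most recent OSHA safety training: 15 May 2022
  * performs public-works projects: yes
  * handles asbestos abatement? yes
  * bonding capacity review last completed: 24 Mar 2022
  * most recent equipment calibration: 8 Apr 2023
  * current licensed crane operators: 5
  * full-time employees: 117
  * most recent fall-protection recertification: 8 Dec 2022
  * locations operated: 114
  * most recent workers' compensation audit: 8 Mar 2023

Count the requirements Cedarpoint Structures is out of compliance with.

2

1. condition 'performs work above three stories' holds; OSHA safety training 351 days ago vs limit 270 → not met
2. surety bond $155,000 ≥ $115,000 → met
3. fall-protection recertification 144 days ago vs limit 180 → met
4. condition 'handles asbestos abatement' holds; workers' compensation audit 54 days ago vs limit 60 → met
5. condition 'performs public-works projects' holds; equipment calibration 23 days ago vs limit 45 → met
6. bonding capacity review 403 days ago vs limit 365 → not met
7. licensed crane operators 5 ≥ 3 → met
Not met: 2 of 7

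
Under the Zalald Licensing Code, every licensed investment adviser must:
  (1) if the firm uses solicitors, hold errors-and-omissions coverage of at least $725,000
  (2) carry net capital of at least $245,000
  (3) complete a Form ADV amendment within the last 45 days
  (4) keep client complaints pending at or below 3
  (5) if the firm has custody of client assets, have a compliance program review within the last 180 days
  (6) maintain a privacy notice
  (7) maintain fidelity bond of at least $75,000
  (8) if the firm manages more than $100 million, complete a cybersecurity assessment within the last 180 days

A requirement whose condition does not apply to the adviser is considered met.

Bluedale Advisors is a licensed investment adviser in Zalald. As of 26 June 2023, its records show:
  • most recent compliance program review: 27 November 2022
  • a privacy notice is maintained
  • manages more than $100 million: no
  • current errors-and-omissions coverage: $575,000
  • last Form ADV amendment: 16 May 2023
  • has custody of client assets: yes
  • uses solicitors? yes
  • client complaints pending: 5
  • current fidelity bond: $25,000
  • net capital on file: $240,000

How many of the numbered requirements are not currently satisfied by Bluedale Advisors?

1. condition 'uses solicitors' holds; errors-and-omissions coverage $575,000 < $725,000 → not met
2. net capital $240,000 < $245,000 → not met
3. Form ADV amendment 41 days ago vs limit 45 → met
4. client complaints pending 5 > 3 → not met
5. condition 'has custody of client assets' holds; compliance program review 211 days ago vs limit 180 → not met
6. privacy notice present → met
7. fidelity bond $25,000 < $75,000 → not met
8. condition 'manages more than $100 million' does not hold → requirement n/a → met
Not met: 5 of 8

5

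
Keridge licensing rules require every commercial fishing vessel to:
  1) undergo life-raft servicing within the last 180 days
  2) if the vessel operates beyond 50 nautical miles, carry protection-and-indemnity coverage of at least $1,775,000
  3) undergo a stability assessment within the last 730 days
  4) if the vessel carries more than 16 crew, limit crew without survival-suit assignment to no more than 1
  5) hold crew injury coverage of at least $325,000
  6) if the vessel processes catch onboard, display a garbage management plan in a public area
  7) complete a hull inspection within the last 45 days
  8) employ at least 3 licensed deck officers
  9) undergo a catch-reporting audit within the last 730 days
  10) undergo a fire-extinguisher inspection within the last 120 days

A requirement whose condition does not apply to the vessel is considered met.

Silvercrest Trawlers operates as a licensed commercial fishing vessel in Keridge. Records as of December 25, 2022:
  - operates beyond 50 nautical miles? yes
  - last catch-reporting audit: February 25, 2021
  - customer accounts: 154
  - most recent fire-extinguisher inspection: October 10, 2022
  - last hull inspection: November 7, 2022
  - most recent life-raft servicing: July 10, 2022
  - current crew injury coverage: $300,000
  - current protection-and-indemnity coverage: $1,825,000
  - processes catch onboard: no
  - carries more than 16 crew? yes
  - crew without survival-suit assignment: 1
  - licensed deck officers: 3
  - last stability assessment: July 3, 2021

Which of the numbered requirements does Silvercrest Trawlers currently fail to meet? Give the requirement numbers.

5, 7

1. life-raft servicing 168 days ago vs limit 180 → met
2. condition 'operates beyond 50 nautical miles' holds; protection-and-indemnity coverage $1,825,000 ≥ $1,775,000 → met
3. stability assessment 540 days ago vs limit 730 → met
4. condition 'carries more than 16 crew' holds; crew without survival-suit assignment 1 ≤ 1 → met
5. crew injury coverage $300,000 < $325,000 → not met
6. condition 'processes catch onboard' does not hold → requirement n/a → met
7. hull inspection 48 days ago vs limit 45 → not met
8. licensed deck officers 3 ≥ 3 → met
9. catch-reporting audit 668 days ago vs limit 730 → met
10. fire-extinguisher inspection 76 days ago vs limit 120 → met
Not met: 5, 7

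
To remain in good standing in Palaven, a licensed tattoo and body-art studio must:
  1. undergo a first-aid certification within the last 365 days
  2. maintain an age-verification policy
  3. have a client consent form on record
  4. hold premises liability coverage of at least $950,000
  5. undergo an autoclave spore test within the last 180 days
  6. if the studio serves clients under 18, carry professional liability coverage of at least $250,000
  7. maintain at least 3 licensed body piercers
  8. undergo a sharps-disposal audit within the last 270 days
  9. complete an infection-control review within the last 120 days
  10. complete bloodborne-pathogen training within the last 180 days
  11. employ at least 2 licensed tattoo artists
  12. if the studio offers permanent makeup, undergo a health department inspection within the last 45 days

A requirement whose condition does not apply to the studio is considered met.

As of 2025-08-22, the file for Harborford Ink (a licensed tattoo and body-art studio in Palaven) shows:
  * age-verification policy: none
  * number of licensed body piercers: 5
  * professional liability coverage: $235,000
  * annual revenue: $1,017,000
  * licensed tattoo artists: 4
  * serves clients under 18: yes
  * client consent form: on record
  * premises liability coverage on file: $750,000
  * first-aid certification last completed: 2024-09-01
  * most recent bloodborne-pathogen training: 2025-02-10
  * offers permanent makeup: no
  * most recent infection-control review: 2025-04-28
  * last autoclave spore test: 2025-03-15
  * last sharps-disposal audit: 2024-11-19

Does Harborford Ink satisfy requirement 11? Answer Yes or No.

Yes

11. licensed tattoo artists 4 ≥ 2 → met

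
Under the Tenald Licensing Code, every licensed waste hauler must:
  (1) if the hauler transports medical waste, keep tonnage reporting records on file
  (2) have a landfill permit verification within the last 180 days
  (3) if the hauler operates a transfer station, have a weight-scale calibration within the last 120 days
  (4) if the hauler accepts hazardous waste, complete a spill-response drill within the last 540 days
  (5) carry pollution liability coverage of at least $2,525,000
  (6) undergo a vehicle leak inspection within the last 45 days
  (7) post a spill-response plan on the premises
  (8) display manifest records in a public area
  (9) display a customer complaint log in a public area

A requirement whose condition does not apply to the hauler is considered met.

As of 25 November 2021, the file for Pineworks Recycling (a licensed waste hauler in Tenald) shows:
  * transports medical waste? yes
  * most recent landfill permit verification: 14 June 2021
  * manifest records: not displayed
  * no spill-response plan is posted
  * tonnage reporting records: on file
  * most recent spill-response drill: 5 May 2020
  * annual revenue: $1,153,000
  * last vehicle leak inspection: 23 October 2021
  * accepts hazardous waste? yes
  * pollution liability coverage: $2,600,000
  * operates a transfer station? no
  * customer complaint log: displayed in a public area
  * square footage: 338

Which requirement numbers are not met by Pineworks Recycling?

4, 7, 8

1. condition 'transports medical waste' holds; tonnage reporting records present → met
2. landfill permit verification 164 days ago vs limit 180 → met
3. condition 'operates a transfer station' does not hold → requirement n/a → met
4. condition 'accepts hazardous waste' holds; spill-response drill 569 days ago vs limit 540 → not met
5. pollution liability coverage $2,600,000 ≥ $2,525,000 → met
6. vehicle leak inspection 33 days ago vs limit 45 → met
7. spill-response plan absent → not met
8. manifest records absent → not met
9. customer complaint log present → met
Not met: 4, 7, 8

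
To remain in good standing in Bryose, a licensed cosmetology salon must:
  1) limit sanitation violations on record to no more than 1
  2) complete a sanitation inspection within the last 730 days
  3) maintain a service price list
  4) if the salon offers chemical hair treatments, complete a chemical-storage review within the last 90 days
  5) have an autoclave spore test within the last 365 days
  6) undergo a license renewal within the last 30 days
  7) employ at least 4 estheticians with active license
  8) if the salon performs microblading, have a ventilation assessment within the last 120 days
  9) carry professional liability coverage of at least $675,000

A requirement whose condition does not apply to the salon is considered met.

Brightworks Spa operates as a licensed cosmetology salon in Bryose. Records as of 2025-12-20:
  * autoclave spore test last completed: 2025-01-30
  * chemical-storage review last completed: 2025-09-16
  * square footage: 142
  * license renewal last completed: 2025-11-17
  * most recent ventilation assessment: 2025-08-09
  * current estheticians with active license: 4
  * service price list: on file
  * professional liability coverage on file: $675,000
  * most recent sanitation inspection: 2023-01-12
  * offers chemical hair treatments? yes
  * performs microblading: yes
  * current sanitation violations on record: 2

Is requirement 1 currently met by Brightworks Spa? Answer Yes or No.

No

1. sanitation violations on record 2 > 1 → not met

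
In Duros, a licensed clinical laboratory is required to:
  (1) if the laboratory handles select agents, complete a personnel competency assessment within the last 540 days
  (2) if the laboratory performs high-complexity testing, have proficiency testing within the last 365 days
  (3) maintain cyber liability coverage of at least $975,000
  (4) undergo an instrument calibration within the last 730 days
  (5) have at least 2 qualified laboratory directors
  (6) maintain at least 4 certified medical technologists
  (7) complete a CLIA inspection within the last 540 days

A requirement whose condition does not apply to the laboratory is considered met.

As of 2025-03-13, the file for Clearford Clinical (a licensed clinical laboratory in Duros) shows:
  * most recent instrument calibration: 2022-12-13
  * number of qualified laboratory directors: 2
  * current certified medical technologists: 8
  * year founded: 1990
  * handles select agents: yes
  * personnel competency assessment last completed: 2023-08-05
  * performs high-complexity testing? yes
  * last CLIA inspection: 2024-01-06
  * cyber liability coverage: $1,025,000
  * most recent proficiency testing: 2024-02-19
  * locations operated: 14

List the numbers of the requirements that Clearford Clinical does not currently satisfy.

1. condition 'handles select agents' holds; personnel competency assessment 586 days ago vs limit 540 → not met
2. condition 'performs high-complexity testing' holds; proficiency testing 388 days ago vs limit 365 → not met
3. cyber liability coverage $1,025,000 ≥ $975,000 → met
4. instrument calibration 821 days ago vs limit 730 → not met
5. qualified laboratory directors 2 ≥ 2 → met
6. certified medical technologists 8 ≥ 4 → met
7. CLIA inspection 432 days ago vs limit 540 → met
Not met: 1, 2, 4

1, 2, 4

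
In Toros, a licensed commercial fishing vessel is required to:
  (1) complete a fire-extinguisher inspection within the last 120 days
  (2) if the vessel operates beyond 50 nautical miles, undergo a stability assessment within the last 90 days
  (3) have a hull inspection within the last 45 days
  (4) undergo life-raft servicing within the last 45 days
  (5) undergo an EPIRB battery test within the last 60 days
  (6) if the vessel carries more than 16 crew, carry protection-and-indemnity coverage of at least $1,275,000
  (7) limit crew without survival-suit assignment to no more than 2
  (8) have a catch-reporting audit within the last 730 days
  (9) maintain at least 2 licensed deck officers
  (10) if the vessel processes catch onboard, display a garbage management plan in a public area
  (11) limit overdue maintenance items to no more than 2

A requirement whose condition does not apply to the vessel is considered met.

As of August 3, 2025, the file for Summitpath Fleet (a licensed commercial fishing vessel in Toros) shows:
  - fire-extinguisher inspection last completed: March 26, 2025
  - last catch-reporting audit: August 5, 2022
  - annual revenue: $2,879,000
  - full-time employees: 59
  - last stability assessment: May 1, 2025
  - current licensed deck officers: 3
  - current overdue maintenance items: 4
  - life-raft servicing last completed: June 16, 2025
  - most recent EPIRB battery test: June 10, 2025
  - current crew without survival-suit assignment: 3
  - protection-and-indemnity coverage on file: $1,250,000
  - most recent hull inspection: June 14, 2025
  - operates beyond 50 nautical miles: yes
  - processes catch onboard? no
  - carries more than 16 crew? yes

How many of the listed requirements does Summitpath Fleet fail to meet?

8

1. fire-extinguisher inspection 130 days ago vs limit 120 → not met
2. condition 'operates beyond 50 nautical miles' holds; stability assessment 94 days ago vs limit 90 → not met
3. hull inspection 50 days ago vs limit 45 → not met
4. life-raft servicing 48 days ago vs limit 45 → not met
5. EPIRB battery test 54 days ago vs limit 60 → met
6. condition 'carries more than 16 crew' holds; protection-and-indemnity coverage $1,250,000 < $1,275,000 → not met
7. crew without survival-suit assignment 3 > 2 → not met
8. catch-reporting audit 1094 days ago vs limit 730 → not met
9. licensed deck officers 3 ≥ 2 → met
10. condition 'processes catch onboard' does not hold → requirement n/a → met
11. overdue maintenance items 4 > 2 → not met
Not met: 8 of 11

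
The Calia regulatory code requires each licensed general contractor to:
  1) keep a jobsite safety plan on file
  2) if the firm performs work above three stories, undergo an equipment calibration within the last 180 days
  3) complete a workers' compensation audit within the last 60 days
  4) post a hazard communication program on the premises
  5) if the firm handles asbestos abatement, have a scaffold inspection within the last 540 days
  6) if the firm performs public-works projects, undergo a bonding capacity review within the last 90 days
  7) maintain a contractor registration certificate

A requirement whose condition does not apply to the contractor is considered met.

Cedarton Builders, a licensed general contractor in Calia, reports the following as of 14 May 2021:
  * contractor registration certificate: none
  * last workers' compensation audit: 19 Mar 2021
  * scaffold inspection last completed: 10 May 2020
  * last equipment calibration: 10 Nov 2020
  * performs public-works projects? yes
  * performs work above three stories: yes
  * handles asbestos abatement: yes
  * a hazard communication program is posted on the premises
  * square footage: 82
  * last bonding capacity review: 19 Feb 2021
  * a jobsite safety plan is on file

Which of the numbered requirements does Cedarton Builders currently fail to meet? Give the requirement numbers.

2, 7

1. jobsite safety plan present → met
2. condition 'performs work above three stories' holds; equipment calibration 185 days ago vs limit 180 → not met
3. workers' compensation audit 56 days ago vs limit 60 → met
4. hazard communication program present → met
5. condition 'handles asbestos abatement' holds; scaffold inspection 369 days ago vs limit 540 → met
6. condition 'performs public-works projects' holds; bonding capacity review 84 days ago vs limit 90 → met
7. contractor registration certificate absent → not met
Not met: 2, 7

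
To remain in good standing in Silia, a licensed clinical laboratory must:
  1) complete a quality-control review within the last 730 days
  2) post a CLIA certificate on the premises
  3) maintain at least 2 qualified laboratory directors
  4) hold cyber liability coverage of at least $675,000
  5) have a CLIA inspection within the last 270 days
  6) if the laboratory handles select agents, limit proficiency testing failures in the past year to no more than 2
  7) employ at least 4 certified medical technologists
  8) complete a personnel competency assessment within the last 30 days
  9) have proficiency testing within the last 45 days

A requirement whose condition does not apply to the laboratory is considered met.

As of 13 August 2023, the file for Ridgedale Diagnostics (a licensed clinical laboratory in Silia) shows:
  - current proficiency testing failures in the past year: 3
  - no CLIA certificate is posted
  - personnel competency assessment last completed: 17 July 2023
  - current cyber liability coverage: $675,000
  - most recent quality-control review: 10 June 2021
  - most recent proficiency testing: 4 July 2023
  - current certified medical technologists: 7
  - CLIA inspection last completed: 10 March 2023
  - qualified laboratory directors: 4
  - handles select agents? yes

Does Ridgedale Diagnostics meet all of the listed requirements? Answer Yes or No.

1. quality-control review 794 days ago vs limit 730 → not met
2. CLIA certificate absent → not met
3. qualified laboratory directors 4 ≥ 2 → met
4. cyber liability coverage $675,000 ≥ $675,000 → met
5. CLIA inspection 156 days ago vs limit 270 → met
6. condition 'handles select agents' holds; proficiency testing failures in the past year 3 > 2 → not met
7. certified medical technologists 7 ≥ 4 → met
8. personnel competency assessment 27 days ago vs limit 30 → met
9. proficiency testing 40 days ago vs limit 45 → met
Not met: 1, 2, 6

No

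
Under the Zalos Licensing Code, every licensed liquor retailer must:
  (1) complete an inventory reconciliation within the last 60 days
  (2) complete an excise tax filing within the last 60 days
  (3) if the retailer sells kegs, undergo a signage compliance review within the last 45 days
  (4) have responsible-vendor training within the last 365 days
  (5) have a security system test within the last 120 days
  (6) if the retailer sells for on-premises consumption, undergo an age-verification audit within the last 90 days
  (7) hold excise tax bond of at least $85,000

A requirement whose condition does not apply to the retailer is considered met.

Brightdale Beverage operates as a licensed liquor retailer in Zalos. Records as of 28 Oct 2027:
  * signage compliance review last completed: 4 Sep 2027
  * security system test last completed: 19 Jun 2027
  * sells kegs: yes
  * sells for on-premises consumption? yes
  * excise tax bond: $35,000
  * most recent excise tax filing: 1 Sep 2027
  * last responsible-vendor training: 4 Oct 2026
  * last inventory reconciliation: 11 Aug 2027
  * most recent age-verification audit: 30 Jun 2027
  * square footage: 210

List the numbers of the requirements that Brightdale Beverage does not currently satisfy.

1, 3, 4, 5, 6, 7

1. inventory reconciliation 78 days ago vs limit 60 → not met
2. excise tax filing 57 days ago vs limit 60 → met
3. condition 'sells kegs' holds; signage compliance review 54 days ago vs limit 45 → not met
4. responsible-vendor training 389 days ago vs limit 365 → not met
5. security system test 131 days ago vs limit 120 → not met
6. condition 'sells for on-premises consumption' holds; age-verification audit 120 days ago vs limit 90 → not met
7. excise tax bond $35,000 < $85,000 → not met
Not met: 1, 3, 4, 5, 6, 7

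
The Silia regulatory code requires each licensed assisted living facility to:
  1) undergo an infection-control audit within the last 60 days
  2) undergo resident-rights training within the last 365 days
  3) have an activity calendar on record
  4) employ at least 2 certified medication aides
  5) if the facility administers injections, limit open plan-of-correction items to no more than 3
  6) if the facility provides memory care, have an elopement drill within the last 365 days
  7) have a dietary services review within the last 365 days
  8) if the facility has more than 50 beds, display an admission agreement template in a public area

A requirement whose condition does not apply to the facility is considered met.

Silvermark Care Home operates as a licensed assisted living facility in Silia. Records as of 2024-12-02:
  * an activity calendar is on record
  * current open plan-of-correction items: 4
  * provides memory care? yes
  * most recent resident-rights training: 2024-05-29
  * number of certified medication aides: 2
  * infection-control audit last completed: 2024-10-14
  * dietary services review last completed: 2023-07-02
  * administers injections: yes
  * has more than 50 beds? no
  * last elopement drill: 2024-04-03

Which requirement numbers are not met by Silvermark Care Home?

5, 7

1. infection-control audit 49 days ago vs limit 60 → met
2. resident-rights training 187 days ago vs limit 365 → met
3. activity calendar present → met
4. certified medication aides 2 ≥ 2 → met
5. condition 'administers injections' holds; open plan-of-correction items 4 > 3 → not met
6. condition 'provides memory care' holds; elopement drill 243 days ago vs limit 365 → met
7. dietary services review 519 days ago vs limit 365 → not met
8. condition 'has more than 50 beds' does not hold → requirement n/a → met
Not met: 5, 7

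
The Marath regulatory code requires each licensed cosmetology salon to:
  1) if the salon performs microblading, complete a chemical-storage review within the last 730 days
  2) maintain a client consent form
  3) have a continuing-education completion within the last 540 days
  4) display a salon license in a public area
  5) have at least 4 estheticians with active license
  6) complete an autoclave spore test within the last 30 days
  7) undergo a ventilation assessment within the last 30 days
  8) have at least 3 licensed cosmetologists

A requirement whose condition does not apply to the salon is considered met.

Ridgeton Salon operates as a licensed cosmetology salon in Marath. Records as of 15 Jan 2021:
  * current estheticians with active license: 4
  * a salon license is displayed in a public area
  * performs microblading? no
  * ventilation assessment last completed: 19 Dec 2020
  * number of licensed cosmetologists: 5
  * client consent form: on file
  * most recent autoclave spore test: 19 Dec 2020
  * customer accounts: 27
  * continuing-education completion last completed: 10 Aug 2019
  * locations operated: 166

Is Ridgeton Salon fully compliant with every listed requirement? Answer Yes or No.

Yes

1. condition 'performs microblading' does not hold → requirement n/a → met
2. client consent form present → met
3. continuing-education completion 524 days ago vs limit 540 → met
4. salon license present → met
5. estheticians with active license 4 ≥ 4 → met
6. autoclave spore test 27 days ago vs limit 30 → met
7. ventilation assessment 27 days ago vs limit 30 → met
8. licensed cosmetologists 5 ≥ 3 → met
All met.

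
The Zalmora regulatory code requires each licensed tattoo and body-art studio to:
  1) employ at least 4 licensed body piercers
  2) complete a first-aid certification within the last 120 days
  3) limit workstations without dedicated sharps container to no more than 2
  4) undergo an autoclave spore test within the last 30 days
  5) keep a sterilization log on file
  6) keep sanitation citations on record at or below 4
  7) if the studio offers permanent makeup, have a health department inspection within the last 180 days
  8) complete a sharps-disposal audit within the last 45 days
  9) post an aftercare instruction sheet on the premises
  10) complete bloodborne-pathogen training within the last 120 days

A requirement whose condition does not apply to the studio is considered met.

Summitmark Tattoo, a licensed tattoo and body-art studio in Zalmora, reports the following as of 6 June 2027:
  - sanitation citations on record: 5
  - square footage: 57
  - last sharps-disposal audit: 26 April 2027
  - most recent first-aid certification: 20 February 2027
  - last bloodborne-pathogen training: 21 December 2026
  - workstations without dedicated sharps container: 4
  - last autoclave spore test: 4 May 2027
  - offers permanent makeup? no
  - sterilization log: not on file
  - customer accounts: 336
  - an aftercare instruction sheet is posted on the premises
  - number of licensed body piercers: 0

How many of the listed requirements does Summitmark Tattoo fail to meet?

1. licensed body piercers 0 < 4 → not met
2. first-aid certification 106 days ago vs limit 120 → met
3. workstations without dedicated sharps container 4 > 2 → not met
4. autoclave spore test 33 days ago vs limit 30 → not met
5. sterilization log absent → not met
6. sanitation citations on record 5 > 4 → not met
7. condition 'offers permanent makeup' does not hold → requirement n/a → met
8. sharps-disposal audit 41 days ago vs limit 45 → met
9. aftercare instruction sheet present → met
10. bloodborne-pathogen training 167 days ago vs limit 120 → not met
Not met: 6 of 10

6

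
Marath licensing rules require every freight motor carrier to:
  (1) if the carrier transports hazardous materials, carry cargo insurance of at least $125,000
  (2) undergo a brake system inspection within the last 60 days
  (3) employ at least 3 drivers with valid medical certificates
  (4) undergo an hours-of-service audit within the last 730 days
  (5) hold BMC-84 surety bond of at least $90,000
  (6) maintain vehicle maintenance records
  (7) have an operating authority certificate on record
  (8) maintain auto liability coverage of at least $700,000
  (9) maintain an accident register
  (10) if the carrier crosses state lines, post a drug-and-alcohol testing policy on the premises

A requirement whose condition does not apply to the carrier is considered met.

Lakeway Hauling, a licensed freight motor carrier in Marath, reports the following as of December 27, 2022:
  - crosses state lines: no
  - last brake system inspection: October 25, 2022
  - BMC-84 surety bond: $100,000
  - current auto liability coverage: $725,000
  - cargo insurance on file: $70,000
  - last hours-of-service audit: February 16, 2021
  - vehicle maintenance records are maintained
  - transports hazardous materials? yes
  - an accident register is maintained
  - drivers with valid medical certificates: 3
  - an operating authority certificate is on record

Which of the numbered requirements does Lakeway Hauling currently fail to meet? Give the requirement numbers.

1, 2

1. condition 'transports hazardous materials' holds; cargo insurance $70,000 < $125,000 → not met
2. brake system inspection 63 days ago vs limit 60 → not met
3. drivers with valid medical certificates 3 ≥ 3 → met
4. hours-of-service audit 679 days ago vs limit 730 → met
5. BMC-84 surety bond $100,000 ≥ $90,000 → met
6. vehicle maintenance records present → met
7. operating authority certificate present → met
8. auto liability coverage $725,000 ≥ $700,000 → met
9. accident register present → met
10. condition 'crosses state lines' does not hold → requirement n/a → met
Not met: 1, 2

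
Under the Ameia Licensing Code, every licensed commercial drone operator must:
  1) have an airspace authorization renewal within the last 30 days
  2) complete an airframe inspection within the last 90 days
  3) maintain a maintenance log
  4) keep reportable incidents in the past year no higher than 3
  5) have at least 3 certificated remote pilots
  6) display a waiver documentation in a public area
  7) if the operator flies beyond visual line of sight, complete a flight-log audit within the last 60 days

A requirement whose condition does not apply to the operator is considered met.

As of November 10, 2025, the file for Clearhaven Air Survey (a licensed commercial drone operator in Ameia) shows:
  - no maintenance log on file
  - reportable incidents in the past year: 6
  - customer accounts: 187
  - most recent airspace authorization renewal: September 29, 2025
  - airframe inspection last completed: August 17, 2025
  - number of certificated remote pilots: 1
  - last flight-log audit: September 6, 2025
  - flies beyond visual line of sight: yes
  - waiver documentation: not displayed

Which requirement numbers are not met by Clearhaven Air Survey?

1, 3, 4, 5, 6, 7

1. airspace authorization renewal 42 days ago vs limit 30 → not met
2. airframe inspection 85 days ago vs limit 90 → met
3. maintenance log absent → not met
4. reportable incidents in the past year 6 > 3 → not met
5. certificated remote pilots 1 < 3 → not met
6. waiver documentation absent → not met
7. condition 'flies beyond visual line of sight' holds; flight-log audit 65 days ago vs limit 60 → not met
Not met: 1, 3, 4, 5, 6, 7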